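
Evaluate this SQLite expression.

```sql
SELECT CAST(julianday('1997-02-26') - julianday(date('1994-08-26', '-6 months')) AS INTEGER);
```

Adding -6 months to 1994-08-26 gives 1994-02-26.
2 days remain in February 1994 after the 26th (28 − 26).
Full months from March 1994 through January 1997 contribute their day counts.
Then 26 days into February 1997.
Total: 2 + 31 + 30 + 31 + 30 + 31 + 31 + 30 + 31 + 30 + 31 + 31 + 28 + 31 + 30 + 31 + 30 + 31 + 31 + 30 + 31 + 30 + 31 + 31 + 29 + 31 + 30 + 31 + 30 + 31 + 31 + 30 + 31 + 30 + 31 + 31 + 26 = 1096.

1096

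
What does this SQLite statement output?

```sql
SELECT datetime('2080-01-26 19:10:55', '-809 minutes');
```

809 minutes = 13h 29m; -809 minutes from 2080-01-26 19:10:55 is 2080-01-26 05:41:55.

2080-01-26 05:41:55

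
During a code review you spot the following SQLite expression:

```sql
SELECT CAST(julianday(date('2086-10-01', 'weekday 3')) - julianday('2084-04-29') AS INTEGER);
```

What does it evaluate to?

`weekday 3` advances to the next Wednesday; 2086-10-01 is a Tuesday, so it moves forward to 2086-10-02.
1 day remains in April 2084 after the 29th (30 − 29).
Full months from May 2084 through September 2086 contribute their day counts.
Then 2 days into October 2086.
Total: 1 + 31 + 30 + 31 + 31 + 30 + 31 + 30 + 31 + 31 + 28 + 31 + 30 + 31 + 30 + 31 + 31 + 30 + 31 + 30 + 31 + 31 + 28 + 31 + 30 + 31 + 30 + 31 + 31 + 30 + 2 = 886.

886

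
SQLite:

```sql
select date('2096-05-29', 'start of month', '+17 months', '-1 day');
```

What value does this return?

`start of month` rewinds 2096-05-29 to 2096-05-01.
Adding +17 months to 2096-05-01 gives 2097-10-01.
Going back 1 day from 2097-10-01 reaches 2097-09-30 (last day of September, 30 days).

2097-09-30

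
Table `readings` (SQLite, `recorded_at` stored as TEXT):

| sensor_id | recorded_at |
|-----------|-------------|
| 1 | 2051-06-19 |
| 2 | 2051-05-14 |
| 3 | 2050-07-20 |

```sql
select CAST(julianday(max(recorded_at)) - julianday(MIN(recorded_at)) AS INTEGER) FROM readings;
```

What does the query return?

334

MIN = 2050-07-20, MAX = 2051-06-19.
11 days remain in July 2050 after the 20th (31 − 20).
Full months from August 2050 through May 2051 contribute their day counts.
Then 19 days into June 2051.
Total: 11 + 31 + 30 + 31 + 30 + 31 + 31 + 28 + 31 + 30 + 31 + 19 = 334.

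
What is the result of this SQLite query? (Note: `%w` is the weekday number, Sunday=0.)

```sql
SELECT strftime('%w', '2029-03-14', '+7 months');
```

0

First apply '+7 months': 2029-03-14 → 2029-10-14.
2029-10-14 is a Sunday; with Sunday=0 that is 0.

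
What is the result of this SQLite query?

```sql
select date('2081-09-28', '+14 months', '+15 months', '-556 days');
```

Adding +14 months to 2081-09-28 gives 2082-11-28.
Adding +15 months to 2082-11-28 gives 2084-02-28.
Applying '-556 days' to 2084-02-28: counting 556 days back gives 2082-08-21.

2082-08-21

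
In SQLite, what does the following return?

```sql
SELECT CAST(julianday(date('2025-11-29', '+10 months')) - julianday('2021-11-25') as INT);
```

Adding +10 months to 2025-11-29 gives 2026-09-29.
5 days remain in November 2021 after the 25th (30 − 25).
Full months from December 2021 through August 2026 contribute their day counts.
Then 29 days into September 2026.
Total: 5 + 31 + 31 + 28 + 31 + 30 + 31 + 30 + 31 + 31 + 30 + 31 + 30 + 31 + 31 + 28 + 31 + 30 + 31 + 30 + 31 + 31 + 30 + 31 + 30 + 31 + 31 + 29 + 31 + 30 + 31 + 30 + 31 + 31 + 30 + 31 + 30 + 31 + 31 + 28 + 31 + 30 + 31 + 30 + 31 + 31 + 30 + 31 + 30 + 31 + 31 + 28 + 31 + 30 + 31 + 30 + 31 + 31 + 29 = 1769.

1769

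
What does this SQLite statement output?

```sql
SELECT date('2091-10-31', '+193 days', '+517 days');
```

2093-10-10

Applying '+193 days' to 2091-10-31: counting 193 days forward gives 2092-05-11.
Applying '+517 days' to 2092-05-11: counting 517 days forward gives 2093-10-10.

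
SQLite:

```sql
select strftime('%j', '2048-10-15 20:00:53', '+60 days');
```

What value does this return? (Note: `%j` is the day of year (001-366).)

First apply '+60 days': 2048-10-15 20:00:53 → 2048-12-14 20:00:53.
Day-of-year for 2048-12-14: days since 2048-01-01 inclusive = 349, zero-padded to 349.

349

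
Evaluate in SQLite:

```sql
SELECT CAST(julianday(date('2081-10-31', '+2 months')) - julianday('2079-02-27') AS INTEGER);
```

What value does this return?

1038

Adding +2 months to 2081-10-31 gives 2081-12-31.
1 day remains in February 2079 after the 27th (28 − 27).
Full months from March 2079 through November 2081 contribute their day counts.
Then 31 days into December 2081.
Total: 1 + 31 + 30 + 31 + 30 + 31 + 31 + 30 + 31 + 30 + 31 + 31 + 29 + 31 + 30 + 31 + 30 + 31 + 31 + 30 + 31 + 30 + 31 + 31 + 28 + 31 + 30 + 31 + 30 + 31 + 31 + 30 + 31 + 30 + 31 = 1038.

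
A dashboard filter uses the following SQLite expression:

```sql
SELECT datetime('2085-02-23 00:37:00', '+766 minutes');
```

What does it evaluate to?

766 minutes = 12h 46m; +766 minutes from 2085-02-23 00:37:00 is 2085-02-23 13:23:00.

2085-02-23 13:23:00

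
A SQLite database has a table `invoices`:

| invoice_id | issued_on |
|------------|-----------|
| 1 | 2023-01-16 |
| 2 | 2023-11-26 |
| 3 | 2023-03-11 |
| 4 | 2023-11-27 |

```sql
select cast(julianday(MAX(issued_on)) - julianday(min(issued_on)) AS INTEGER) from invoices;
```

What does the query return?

MIN = 2023-01-16, MAX = 2023-11-27.
15 days remain in January 2023 after the 16th (31 − 16).
Full months from February 2023 through October 2023 contribute their day counts.
Then 27 days into November 2023.
Total: 15 + 28 + 31 + 30 + 31 + 30 + 31 + 31 + 30 + 31 + 27 = 315.

315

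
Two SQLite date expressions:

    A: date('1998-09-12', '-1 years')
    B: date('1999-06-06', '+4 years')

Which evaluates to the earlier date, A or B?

A = 1997-09-12.
B = 2003-06-06.
A is earlier.

A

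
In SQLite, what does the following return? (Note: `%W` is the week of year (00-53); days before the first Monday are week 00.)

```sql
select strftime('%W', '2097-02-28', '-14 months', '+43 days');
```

First apply '-14 months', '+43 days': 2097-02-28 → 2096-02-09.
2096-02-09 is a Thursday. SQLite's %W counts Mondays since the year started; the result is 06.

06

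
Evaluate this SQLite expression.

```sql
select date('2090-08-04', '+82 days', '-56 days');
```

2090-08-30

Applying '+82 days' to 2090-08-04: counting 82 days forward gives 2090-10-25.
Applying '-56 days' to 2090-10-25: counting 56 days back gives 2090-08-30.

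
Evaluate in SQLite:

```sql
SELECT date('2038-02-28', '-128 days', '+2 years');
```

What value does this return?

Applying '-128 days' to 2038-02-28: counting 128 days back gives 2037-10-23.
Adding +2 years to 2037-10-23 gives 2039-10-23.

2039-10-23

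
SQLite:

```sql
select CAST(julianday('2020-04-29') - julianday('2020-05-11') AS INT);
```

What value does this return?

1 day remains in April 2020 after the 29th (30 − 29).
Then 11 days into May 2020.
Total: 1 + 11 = 12.
The subtraction is earlier − later, so the result is −12 → -12.

-12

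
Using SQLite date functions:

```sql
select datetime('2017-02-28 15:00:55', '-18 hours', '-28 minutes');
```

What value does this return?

-18 hours from 2017-02-28 15:00:55 is 2017-02-27 21:00:55 (crosses midnight).
-28 minutes from 2017-02-27 21:00:55 is 2017-02-27 20:32:55.

2017-02-27 20:32:55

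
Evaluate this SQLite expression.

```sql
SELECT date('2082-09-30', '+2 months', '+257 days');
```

Adding +2 months to 2082-09-30 gives 2082-11-30.
Applying '+257 days' to 2082-11-30: counting 257 days forward gives 2083-08-14.

2083-08-14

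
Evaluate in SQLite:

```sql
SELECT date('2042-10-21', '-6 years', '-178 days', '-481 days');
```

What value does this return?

2035-01-01

Adding -6 years to 2042-10-21 gives 2036-10-21.
Applying '-178 days' to 2036-10-21: counting 178 days back gives 2036-04-26.
Applying '-481 days' to 2036-04-26: counting 481 days back gives 2035-01-01.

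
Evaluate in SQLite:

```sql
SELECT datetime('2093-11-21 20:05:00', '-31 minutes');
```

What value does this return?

-31 minutes from 2093-11-21 20:05:00 is 2093-11-21 19:34:00.

2093-11-21 19:34:00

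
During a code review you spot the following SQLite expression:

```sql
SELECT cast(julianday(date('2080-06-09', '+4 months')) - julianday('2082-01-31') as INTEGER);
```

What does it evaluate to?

Adding +4 months to 2080-06-09 gives 2080-10-09.
22 days remain in October 2080 after the 9th (31 − 9).
Full months from November 2080 through December 2081 contribute their day counts.
Then 31 days into January 2082.
Total: 22 + 30 + 31 + 31 + 28 + 31 + 30 + 31 + 30 + 31 + 31 + 30 + 31 + 30 + 31 + 31 = 479.
The subtraction is earlier − later, so the result is −479 → -479.

-479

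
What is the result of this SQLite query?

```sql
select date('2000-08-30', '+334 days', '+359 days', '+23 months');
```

Applying '+334 days' to 2000-08-30: counting 334 days forward gives 2001-07-30.
Applying '+359 days' to 2001-07-30: counting 359 days forward gives 2002-07-24.
Adding +23 months to 2002-07-24 gives 2004-06-24.

2004-06-24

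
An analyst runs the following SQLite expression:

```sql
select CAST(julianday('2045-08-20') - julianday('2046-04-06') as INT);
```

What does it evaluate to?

11 days remain in August 2045 after the 20th (31 − 20).
Full months from September 2045 through March 2046 contribute their day counts.
Then 6 days into April 2046.
Total: 11 + 30 + 31 + 30 + 31 + 31 + 28 + 31 + 6 = 229.
The subtraction is earlier − later, so the result is −229 → -229.

-229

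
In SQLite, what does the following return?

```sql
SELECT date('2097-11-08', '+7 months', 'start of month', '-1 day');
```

Adding +7 months to 2097-11-08 gives 2098-06-08.
`start of month` rewinds 2098-06-08 to 2098-06-01.
Going back 1 day from 2098-06-01 reaches 2098-05-31 (last day of May, 31 days).

2098-05-31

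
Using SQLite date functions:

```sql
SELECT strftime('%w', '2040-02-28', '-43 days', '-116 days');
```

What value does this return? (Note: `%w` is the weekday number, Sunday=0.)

First apply '-43 days', '-116 days': 2040-02-28 → 2039-09-22.
2039-09-22 is a Thursday; with Sunday=0 that is 4.

4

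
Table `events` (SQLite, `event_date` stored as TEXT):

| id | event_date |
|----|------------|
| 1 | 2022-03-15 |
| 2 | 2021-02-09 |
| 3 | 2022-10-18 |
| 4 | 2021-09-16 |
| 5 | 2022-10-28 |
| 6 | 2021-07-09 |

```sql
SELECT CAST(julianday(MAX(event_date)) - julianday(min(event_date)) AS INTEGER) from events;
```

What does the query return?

MIN = 2021-02-09, MAX = 2022-10-28.
19 days remain in February 2021 after the 9th (28 − 9).
Full months from March 2021 through September 2022 contribute their day counts.
Then 28 days into October 2022.
Total: 19 + 31 + 30 + 31 + 30 + 31 + 31 + 30 + 31 + 30 + 31 + 31 + 28 + 31 + 30 + 31 + 30 + 31 + 31 + 30 + 28 = 626.

626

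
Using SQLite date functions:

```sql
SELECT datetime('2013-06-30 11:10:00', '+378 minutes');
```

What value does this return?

2013-06-30 17:28:00

378 minutes = 6h 18m; +378 minutes from 2013-06-30 11:10:00 is 2013-06-30 17:28:00.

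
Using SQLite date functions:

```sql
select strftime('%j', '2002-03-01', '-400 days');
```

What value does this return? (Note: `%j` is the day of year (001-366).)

First apply '-400 days': 2002-03-01 → 2001-01-25.
Day-of-year for 2001-01-25: days since 2001-01-01 inclusive = 25, zero-padded to 025.

025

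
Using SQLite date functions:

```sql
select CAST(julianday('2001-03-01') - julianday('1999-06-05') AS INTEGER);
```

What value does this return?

25 days remain in June 1999 after the 5th (30 − 5).
Full months from July 1999 through February 2001 contribute their day counts.
Then 1 day into March 2001.
Total: 25 + 31 + 31 + 30 + 31 + 30 + 31 + 31 + 29 + 31 + 30 + 31 + 30 + 31 + 31 + 30 + 31 + 30 + 31 + 31 + 28 + 1 = 635.

635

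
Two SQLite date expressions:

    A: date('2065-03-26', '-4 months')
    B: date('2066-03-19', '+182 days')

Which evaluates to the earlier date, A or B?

A = 2064-11-26.
B = 2066-09-17.
A is earlier.

A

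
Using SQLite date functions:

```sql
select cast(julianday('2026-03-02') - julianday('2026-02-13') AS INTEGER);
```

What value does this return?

17

15 days remain in February 2026 after the 13th (28 − 13).
Then 2 days into March 2026.
Total: 15 + 2 = 17.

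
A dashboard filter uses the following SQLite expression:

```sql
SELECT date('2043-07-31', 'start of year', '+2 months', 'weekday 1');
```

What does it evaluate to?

2043-03-02

`start of year` rewinds 2043-07-31 to 2043-01-01.
Adding +2 months to 2043-01-01 gives 2043-03-01.
`weekday 1` advances to the next Monday; 2043-03-01 is a Sunday, so it moves forward to 2043-03-02.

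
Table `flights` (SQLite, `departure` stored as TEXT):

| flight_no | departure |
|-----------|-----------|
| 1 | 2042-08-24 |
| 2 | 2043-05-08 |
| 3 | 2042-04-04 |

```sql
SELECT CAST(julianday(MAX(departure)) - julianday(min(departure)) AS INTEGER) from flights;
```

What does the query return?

399

MIN = 2042-04-04, MAX = 2043-05-08.
26 days remain in April 2042 after the 4th (30 − 4).
Full months from May 2042 through April 2043 contribute their day counts.
Then 8 days into May 2043.
Total: 26 + 31 + 30 + 31 + 31 + 30 + 31 + 30 + 31 + 31 + 28 + 31 + 30 + 8 = 399.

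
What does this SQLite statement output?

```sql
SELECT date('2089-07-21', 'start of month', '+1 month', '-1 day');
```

`start of month` rewinds 2089-07-21 to 2089-07-01.
Adding +1 month to 2089-07-01 gives 2089-08-01.
Going back 1 day from 2089-08-01 reaches 2089-07-31 (last day of July, 31 days).

2089-07-31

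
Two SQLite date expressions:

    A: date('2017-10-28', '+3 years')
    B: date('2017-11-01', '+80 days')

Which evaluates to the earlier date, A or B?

A = 2020-10-28.
B = 2018-01-20.
B is earlier.

B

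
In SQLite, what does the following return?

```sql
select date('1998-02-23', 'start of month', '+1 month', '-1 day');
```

1998-02-28

`start of month` rewinds 1998-02-23 to 1998-02-01.
Adding +1 month to 1998-02-01 gives 1998-03-01.
Going back 1 day from 1998-03-01 reaches 1998-02-28 (last day of February, 28 days).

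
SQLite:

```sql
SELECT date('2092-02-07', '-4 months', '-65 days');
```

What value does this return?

Adding -4 months to 2092-02-07 gives 2091-10-07.
Applying '-65 days' to 2091-10-07: counting 65 days back gives 2091-08-03.

2091-08-03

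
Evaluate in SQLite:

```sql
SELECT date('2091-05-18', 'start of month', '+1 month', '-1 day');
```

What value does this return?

2091-05-31

`start of month` rewinds 2091-05-18 to 2091-05-01.
Adding +1 month to 2091-05-01 gives 2091-06-01.
Going back 1 day from 2091-06-01 reaches 2091-05-31 (last day of May, 31 days).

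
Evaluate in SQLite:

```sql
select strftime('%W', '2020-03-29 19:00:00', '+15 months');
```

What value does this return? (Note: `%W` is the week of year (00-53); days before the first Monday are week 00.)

26

First apply '+15 months': 2020-03-29 19:00:00 → 2021-06-29 19:00:00.
2021-06-29 is a Tuesday. SQLite's %W counts Mondays since the year started; the result is 26.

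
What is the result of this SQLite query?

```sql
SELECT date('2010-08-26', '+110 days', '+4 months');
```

2011-04-14

Applying '+110 days' to 2010-08-26: counting 110 days forward gives 2010-12-14.
Adding +4 months to 2010-12-14 gives 2011-04-14.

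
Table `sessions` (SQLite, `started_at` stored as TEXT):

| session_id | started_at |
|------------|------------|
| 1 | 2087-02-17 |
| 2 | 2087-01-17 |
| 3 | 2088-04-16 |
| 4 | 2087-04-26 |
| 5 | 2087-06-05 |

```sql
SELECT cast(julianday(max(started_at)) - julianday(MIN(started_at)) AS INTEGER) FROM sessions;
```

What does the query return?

455

MIN = 2087-01-17, MAX = 2088-04-16.
14 days remain in January 2087 after the 17th (31 − 17).
Full months from February 2087 through March 2088 contribute their day counts.
Then 16 days into April 2088.
Total: 14 + 28 + 31 + 30 + 31 + 30 + 31 + 31 + 30 + 31 + 30 + 31 + 31 + 29 + 31 + 16 = 455.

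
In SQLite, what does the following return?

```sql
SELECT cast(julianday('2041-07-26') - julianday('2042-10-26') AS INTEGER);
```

5 days remain in July 2041 after the 26th (31 − 26).
Full months from August 2041 through September 2042 contribute their day counts.
Then 26 days into October 2042.
Total: 5 + 31 + 30 + 31 + 30 + 31 + 31 + 28 + 31 + 30 + 31 + 30 + 31 + 31 + 30 + 26 = 457.
The subtraction is earlier − later, so the result is −457 → -457.

-457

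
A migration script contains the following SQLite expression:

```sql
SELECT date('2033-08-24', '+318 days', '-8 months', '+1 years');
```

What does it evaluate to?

Applying '+318 days' to 2033-08-24: counting 318 days forward gives 2034-07-08.
Adding -8 months to 2034-07-08 gives 2033-11-08.
Adding +1 year to 2033-11-08 gives 2034-11-08.

2034-11-08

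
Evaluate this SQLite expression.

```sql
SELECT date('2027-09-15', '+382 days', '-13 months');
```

Applying '+382 days' to 2027-09-15: counting 382 days forward gives 2028-10-01.
Adding -13 months to 2028-10-01 gives 2027-09-01.

2027-09-01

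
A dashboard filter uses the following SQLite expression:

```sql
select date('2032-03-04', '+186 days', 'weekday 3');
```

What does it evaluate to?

2032-09-08

Applying '+186 days' to 2032-03-04: counting 186 days forward gives 2032-09-06.
`weekday 3` advances to the next Wednesday; 2032-09-06 is a Monday, so it moves forward to 2032-09-08.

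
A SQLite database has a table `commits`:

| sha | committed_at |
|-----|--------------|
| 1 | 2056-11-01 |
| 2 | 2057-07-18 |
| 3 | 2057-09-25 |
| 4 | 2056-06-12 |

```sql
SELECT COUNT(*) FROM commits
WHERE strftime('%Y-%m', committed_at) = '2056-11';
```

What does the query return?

Rows with year-month 2056-11: 2056-11-01 → 1.

1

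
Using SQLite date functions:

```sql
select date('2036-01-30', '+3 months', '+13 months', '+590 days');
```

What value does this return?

Adding +3 months to 2036-01-30 gives 2036-04-30.
Adding +13 months to 2036-04-30 gives 2037-05-30.
Applying '+590 days' to 2037-05-30: counting 590 days forward gives 2039-01-10.

2039-01-10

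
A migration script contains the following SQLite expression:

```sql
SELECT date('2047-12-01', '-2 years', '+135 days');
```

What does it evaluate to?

Adding -2 years to 2047-12-01 gives 2045-12-01.
Applying '+135 days' to 2045-12-01: counting 135 days forward gives 2046-04-15.

2046-04-15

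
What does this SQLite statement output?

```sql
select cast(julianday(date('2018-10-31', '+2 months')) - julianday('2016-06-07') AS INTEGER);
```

Adding +2 months to 2018-10-31 gives 2018-12-31.
23 days remain in June 2016 after the 7th (30 − 7).
Full months from July 2016 through November 2018 contribute their day counts.
Then 31 days into December 2018.
Total: 23 + 31 + 31 + 30 + 31 + 30 + 31 + 31 + 28 + 31 + 30 + 31 + 30 + 31 + 31 + 30 + 31 + 30 + 31 + 31 + 28 + 31 + 30 + 31 + 30 + 31 + 31 + 30 + 31 + 30 + 31 = 937.

937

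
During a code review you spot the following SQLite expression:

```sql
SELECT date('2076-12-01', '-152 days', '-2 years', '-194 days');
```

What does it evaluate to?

2073-12-20

Applying '-152 days' to 2076-12-01: counting 152 days back gives 2076-07-02.
Adding -2 years to 2076-07-02 gives 2074-07-02.
Applying '-194 days' to 2074-07-02: counting 194 days back gives 2073-12-20.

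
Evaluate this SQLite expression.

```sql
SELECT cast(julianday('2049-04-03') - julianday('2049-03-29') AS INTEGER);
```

5

2 days remain in March 2049 after the 29th (31 − 29).
Then 3 days into April 2049.
Total: 2 + 3 = 5.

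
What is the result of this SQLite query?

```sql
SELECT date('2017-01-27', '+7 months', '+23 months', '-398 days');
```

Adding +7 months to 2017-01-27 gives 2017-08-27.
Adding +23 months to 2017-08-27 gives 2019-07-27.
Applying '-398 days' to 2019-07-27: counting 398 days back gives 2018-06-24.

2018-06-24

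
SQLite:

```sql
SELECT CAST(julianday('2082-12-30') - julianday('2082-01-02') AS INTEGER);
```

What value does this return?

362

29 days remain in January 2082 after the 2nd (31 − 2).
Full months from February 2082 through November 2082 contribute their day counts.
Then 30 days into December 2082.
Total: 29 + 28 + 31 + 30 + 31 + 30 + 31 + 31 + 30 + 31 + 30 + 30 = 362.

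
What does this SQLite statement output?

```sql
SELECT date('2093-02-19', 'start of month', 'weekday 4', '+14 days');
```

`start of month` rewinds 2093-02-19 to 2093-02-01.
`weekday 4` advances to the next Thursday; 2093-02-01 is a Sunday, so it moves forward to 2093-02-05.
Advancing 14 more days within February lands on 2093-02-19.

2093-02-19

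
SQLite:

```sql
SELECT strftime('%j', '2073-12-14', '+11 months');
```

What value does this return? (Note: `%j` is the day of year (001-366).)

318

First apply '+11 months': 2073-12-14 → 2074-11-14.
Day-of-year for 2074-11-14: days since 2074-01-01 inclusive = 318, zero-padded to 318.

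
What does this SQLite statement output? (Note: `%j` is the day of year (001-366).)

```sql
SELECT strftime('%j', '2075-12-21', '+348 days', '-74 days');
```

First apply '+348 days', '-74 days': 2075-12-21 → 2076-09-20.
Day-of-year for 2076-09-20: days since 2076-01-01 inclusive = 264, zero-padded to 264.

264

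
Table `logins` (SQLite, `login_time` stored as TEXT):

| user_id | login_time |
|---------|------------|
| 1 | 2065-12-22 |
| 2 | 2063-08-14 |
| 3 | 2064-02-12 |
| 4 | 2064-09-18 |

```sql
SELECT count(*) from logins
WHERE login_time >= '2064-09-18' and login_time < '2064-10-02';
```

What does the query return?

Rows in [2064-09-18, 2064-10-02): 2064-09-18 → 1 row.

1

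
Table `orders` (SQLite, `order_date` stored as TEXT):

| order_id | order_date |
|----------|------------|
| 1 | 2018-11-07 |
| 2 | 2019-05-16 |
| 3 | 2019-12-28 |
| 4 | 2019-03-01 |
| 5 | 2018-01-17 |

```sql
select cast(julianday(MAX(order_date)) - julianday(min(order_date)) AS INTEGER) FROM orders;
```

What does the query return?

710

MIN = 2018-01-17, MAX = 2019-12-28.
14 days remain in January 2018 after the 17th (31 − 17).
Full months from February 2018 through November 2019 contribute their day counts.
Then 28 days into December 2019.
Total: 14 + 28 + 31 + 30 + 31 + 30 + 31 + 31 + 30 + 31 + 30 + 31 + 31 + 28 + 31 + 30 + 31 + 30 + 31 + 31 + 30 + 31 + 30 + 28 = 710.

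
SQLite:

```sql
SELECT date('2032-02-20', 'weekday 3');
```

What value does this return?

`weekday 3` advances to the next Wednesday; 2032-02-20 is a Friday, so it moves forward to 2032-02-25.

2032-02-25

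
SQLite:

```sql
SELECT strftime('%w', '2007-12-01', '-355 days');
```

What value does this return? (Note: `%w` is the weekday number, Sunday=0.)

1

First apply '-355 days': 2007-12-01 → 2006-12-11.
2006-12-11 is a Monday; with Sunday=0 that is 1.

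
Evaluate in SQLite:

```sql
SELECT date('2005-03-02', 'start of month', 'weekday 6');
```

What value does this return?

2005-03-05

`start of month` rewinds 2005-03-02 to 2005-03-01.
`weekday 6` advances to the next Saturday; 2005-03-01 is a Tuesday, so it moves forward to 2005-03-05.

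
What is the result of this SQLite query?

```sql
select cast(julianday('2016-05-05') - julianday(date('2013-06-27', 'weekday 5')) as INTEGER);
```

1042

`weekday 5` advances to the next Friday; 2013-06-27 is a Thursday, so it moves forward to 2013-06-28.
2 days remain in June 2013 after the 28th (30 − 28).
Full months from July 2013 through April 2016 contribute their day counts.
Then 5 days into May 2016.
Total: 2 + 31 + 31 + 30 + 31 + 30 + 31 + 31 + 28 + 31 + 30 + 31 + 30 + 31 + 31 + 30 + 31 + 30 + 31 + 31 + 28 + 31 + 30 + 31 + 30 + 31 + 31 + 30 + 31 + 30 + 31 + 31 + 29 + 31 + 30 + 5 = 1042.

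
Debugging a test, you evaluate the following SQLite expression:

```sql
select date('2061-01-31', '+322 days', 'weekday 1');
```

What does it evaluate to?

2061-12-19

Applying '+322 days' to 2061-01-31: counting 322 days forward gives 2061-12-19.
`weekday 1` advances to the next Monday; 2061-12-19 is already a Monday, so it stays at 2061-12-19.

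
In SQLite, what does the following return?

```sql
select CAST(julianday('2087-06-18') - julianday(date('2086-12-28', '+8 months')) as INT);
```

Adding +8 months to 2086-12-28 gives 2087-08-28.
12 days remain in June 2087 after the 18th (30 − 18).
July 2087: 31 days.
Then 28 days into August 2087.
Total: 12 + 31 + 28 = 71.
The subtraction is earlier − later, so the result is −71 → -71.

-71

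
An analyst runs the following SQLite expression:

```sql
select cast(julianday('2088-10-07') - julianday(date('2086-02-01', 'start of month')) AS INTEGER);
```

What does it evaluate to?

`start of month` rewinds 2086-02-01 to 2086-02-01.
27 days remain in February 2086 after the 1st (28 − 1).
Full months from March 2086 through September 2088 contribute their day counts.
Then 7 days into October 2088.
Total: 27 + 31 + 30 + 31 + 30 + 31 + 31 + 30 + 31 + 30 + 31 + 31 + 28 + 31 + 30 + 31 + 30 + 31 + 31 + 30 + 31 + 30 + 31 + 31 + 29 + 31 + 30 + 31 + 30 + 31 + 31 + 30 + 7 = 979.

979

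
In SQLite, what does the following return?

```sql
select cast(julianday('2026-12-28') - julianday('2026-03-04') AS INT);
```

27 days remain in March 2026 after the 4th (31 − 4).
Full months from April 2026 through November 2026 contribute their day counts.
Then 28 days into December 2026.
Total: 27 + 30 + 31 + 30 + 31 + 31 + 30 + 31 + 30 + 28 = 299.

299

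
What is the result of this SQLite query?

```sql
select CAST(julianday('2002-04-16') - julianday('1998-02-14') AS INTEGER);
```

14 days remain in February 1998 after the 14th (28 − 14).
Full months from March 1998 through March 2002 contribute their day counts.
Then 16 days into April 2002.
Total: 14 + 31 + 30 + 31 + 30 + 31 + 31 + 30 + 31 + 30 + 31 + 31 + 28 + 31 + 30 + 31 + 30 + 31 + 31 + 30 + 31 + 30 + 31 + 31 + 29 + 31 + 30 + 31 + 30 + 31 + 31 + 30 + 31 + 30 + 31 + 31 + 28 + 31 + 30 + 31 + 30 + 31 + 31 + 30 + 31 + 30 + 31 + 31 + 28 + 31 + 16 = 1522.

1522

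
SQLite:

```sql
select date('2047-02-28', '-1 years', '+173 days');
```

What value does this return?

2046-08-20

Adding -1 year to 2047-02-28 gives 2046-02-28.
Applying '+173 days' to 2046-02-28: counting 173 days forward gives 2046-08-20.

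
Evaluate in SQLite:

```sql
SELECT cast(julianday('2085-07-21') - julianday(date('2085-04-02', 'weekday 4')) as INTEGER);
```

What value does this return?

107

`weekday 4` advances to the next Thursday; 2085-04-02 is a Monday, so it moves forward to 2085-04-05.
25 days remain in April 2085 after the 5th (30 − 5).
May 2085: 31 days.
June 2085: 30 days.
Then 21 days into July 2085.
Total: 25 + 31 + 30 + 21 = 107.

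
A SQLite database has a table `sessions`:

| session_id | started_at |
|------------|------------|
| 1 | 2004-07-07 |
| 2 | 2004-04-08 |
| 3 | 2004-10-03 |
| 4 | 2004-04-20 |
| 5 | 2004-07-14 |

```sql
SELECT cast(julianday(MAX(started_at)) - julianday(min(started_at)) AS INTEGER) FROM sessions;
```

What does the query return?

MIN = 2004-04-08, MAX = 2004-10-03.
22 days remain in April 2004 after the 8th (30 − 8).
May 2004: 31 days.
June 2004: 30 days.
July 2004: 31 days.
August 2004: 31 days.
September 2004: 30 days.
Then 3 days into October 2004.
Total: 22 + 31 + 30 + 31 + 31 + 30 + 3 = 178.

178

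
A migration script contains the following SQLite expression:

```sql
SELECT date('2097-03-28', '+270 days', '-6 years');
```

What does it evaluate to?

2091-12-23

Applying '+270 days' to 2097-03-28: counting 270 days forward gives 2097-12-23.
Adding -6 years to 2097-12-23 gives 2091-12-23.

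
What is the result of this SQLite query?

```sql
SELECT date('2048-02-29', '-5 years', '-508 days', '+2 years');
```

Adding -5 years to 2048-02-29 targets 2043-02-29, but 2043 is not a leap year, so SQLite normalizes to 2043-03-01.
Applying '-508 days' to 2043-03-01: counting 508 days back gives 2041-10-09.
Adding +2 years to 2041-10-09 gives 2043-10-09.

2043-10-09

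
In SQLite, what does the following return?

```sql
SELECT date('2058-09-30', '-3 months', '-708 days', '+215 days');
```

Adding -3 months to 2058-09-30 gives 2058-06-30.
Applying '-708 days' to 2058-06-30: counting 708 days back gives 2056-07-22.
Applying '+215 days' to 2056-07-22: counting 215 days forward gives 2057-02-22.

2057-02-22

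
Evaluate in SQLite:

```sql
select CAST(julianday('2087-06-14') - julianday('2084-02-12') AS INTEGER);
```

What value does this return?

1218

17 days remain in February 2084 after the 12th (29 − 12).
Full months from March 2084 through May 2087 contribute their day counts.
Then 14 days into June 2087.
Total: 17 + 31 + 30 + 31 + 30 + 31 + 31 + 30 + 31 + 30 + 31 + 31 + 28 + 31 + 30 + 31 + 30 + 31 + 31 + 30 + 31 + 30 + 31 + 31 + 28 + 31 + 30 + 31 + 30 + 31 + 31 + 30 + 31 + 30 + 31 + 31 + 28 + 31 + 30 + 31 + 14 = 1218.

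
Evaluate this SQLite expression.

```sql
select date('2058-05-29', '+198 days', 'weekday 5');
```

2058-12-13

Applying '+198 days' to 2058-05-29: counting 198 days forward gives 2058-12-13.
`weekday 5` advances to the next Friday; 2058-12-13 is already a Friday, so it stays at 2058-12-13.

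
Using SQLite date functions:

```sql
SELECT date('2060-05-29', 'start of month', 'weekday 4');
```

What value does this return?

2060-05-06

`start of month` rewinds 2060-05-29 to 2060-05-01.
`weekday 4` advances to the next Thursday; 2060-05-01 is a Saturday, so it moves forward to 2060-05-06.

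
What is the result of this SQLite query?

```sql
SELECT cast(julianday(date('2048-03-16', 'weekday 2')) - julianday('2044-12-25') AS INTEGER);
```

1178

`weekday 2` advances to the next Tuesday; 2048-03-16 is a Monday, so it moves forward to 2048-03-17.
6 days remain in December 2044 after the 25th (31 − 25).
Full months from January 2045 through February 2048 contribute their day counts.
Then 17 days into March 2048.
Total: 6 + 31 + 28 + 31 + 30 + 31 + 30 + 31 + 31 + 30 + 31 + 30 + 31 + 31 + 28 + 31 + 30 + 31 + 30 + 31 + 31 + 30 + 31 + 30 + 31 + 31 + 28 + 31 + 30 + 31 + 30 + 31 + 31 + 30 + 31 + 30 + 31 + 31 + 29 + 17 = 1178.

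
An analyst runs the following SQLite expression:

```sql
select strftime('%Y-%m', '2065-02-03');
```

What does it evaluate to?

2065-02

`%Y-%m` extracts the year-month: 2065-02.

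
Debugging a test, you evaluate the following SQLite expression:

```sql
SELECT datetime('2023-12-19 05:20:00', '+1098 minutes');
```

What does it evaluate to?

1098 minutes = 18h 18m; +1098 minutes from 2023-12-19 05:20:00 is 2023-12-19 23:38:00.

2023-12-19 23:38:00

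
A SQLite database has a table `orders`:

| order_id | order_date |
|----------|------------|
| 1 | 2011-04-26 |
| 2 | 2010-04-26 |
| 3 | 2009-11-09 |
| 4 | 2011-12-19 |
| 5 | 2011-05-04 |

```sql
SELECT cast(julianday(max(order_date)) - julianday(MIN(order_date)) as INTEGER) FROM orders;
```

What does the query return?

770

MIN = 2009-11-09, MAX = 2011-12-19.
21 days remain in November 2009 after the 9th (30 − 9).
Full months from December 2009 through November 2011 contribute their day counts.
Then 19 days into December 2011.
Total: 21 + 31 + 31 + 28 + 31 + 30 + 31 + 30 + 31 + 31 + 30 + 31 + 30 + 31 + 31 + 28 + 31 + 30 + 31 + 30 + 31 + 31 + 30 + 31 + 30 + 19 = 770.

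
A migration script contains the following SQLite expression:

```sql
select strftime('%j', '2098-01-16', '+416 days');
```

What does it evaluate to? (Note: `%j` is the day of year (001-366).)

First apply '+416 days': 2098-01-16 → 2099-03-08.
Day-of-year for 2099-03-08: days since 2099-01-01 inclusive = 67, zero-padded to 067.

067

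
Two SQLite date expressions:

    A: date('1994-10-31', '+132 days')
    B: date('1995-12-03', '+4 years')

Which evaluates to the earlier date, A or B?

A = 1995-03-12.
B = 1999-12-03.
A is earlier.

A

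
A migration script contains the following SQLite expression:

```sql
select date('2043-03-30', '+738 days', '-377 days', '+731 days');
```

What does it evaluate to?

Applying '+738 days' to 2043-03-30: counting 738 days forward gives 2045-04-06.
Applying '-377 days' to 2045-04-06: counting 377 days back gives 2044-03-25.
Applying '+731 days' to 2044-03-25: counting 731 days forward gives 2046-03-26.

2046-03-26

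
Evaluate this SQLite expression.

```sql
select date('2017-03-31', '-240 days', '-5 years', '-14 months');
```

Applying '-240 days' to 2017-03-31: counting 240 days back gives 2016-08-03.
Adding -5 years to 2016-08-03 gives 2011-08-03.
Adding -14 months to 2011-08-03 gives 2010-06-03.

2010-06-03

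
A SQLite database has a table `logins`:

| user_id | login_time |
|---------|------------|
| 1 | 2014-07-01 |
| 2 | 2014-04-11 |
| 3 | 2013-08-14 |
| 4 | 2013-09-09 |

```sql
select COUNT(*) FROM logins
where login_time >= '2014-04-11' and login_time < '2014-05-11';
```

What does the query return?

Rows in [2014-04-11, 2014-05-11): 2014-04-11 → 1 row.

1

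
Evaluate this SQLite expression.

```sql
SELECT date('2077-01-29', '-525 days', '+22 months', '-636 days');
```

Applying '-525 days' to 2077-01-29: counting 525 days back gives 2075-08-23.
Adding +22 months to 2075-08-23 gives 2077-06-23.
Applying '-636 days' to 2077-06-23: counting 636 days back gives 2075-09-26.

2075-09-26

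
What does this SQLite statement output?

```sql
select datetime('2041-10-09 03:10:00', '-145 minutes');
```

145 minutes = 2h 25m; -145 minutes from 2041-10-09 03:10:00 is 2041-10-09 00:45:00.

2041-10-09 00:45:00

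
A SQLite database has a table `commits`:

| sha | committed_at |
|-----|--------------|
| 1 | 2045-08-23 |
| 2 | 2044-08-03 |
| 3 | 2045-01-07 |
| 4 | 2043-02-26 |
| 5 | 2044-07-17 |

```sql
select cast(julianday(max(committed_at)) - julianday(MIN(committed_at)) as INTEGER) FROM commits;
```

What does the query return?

MIN = 2043-02-26, MAX = 2045-08-23.
2 days remain in February 2043 after the 26th (28 − 26).
Full months from March 2043 through July 2045 contribute their day counts.
Then 23 days into August 2045.
Total: 2 + 31 + 30 + 31 + 30 + 31 + 31 + 30 + 31 + 30 + 31 + 31 + 29 + 31 + 30 + 31 + 30 + 31 + 31 + 30 + 31 + 30 + 31 + 31 + 28 + 31 + 30 + 31 + 30 + 31 + 23 = 909.

909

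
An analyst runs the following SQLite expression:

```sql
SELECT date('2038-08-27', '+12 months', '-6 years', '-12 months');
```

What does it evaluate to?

Adding +12 months to 2038-08-27 gives 2039-08-27.
Adding -6 years to 2039-08-27 gives 2033-08-27.
Adding -12 months to 2033-08-27 gives 2032-08-27.

2032-08-27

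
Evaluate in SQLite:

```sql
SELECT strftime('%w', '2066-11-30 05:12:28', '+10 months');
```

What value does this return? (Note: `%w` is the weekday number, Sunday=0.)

First apply '+10 months': 2066-11-30 05:12:28 → 2067-09-30 05:12:28.
2067-09-30 is a Friday; with Sunday=0 that is 5.

5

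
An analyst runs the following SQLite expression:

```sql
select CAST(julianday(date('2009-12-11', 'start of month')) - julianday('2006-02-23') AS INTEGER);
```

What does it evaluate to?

`start of month` rewinds 2009-12-11 to 2009-12-01.
5 days remain in February 2006 after the 23rd (28 − 23).
Full months from March 2006 through November 2009 contribute their day counts.
Then 1 day into December 2009.
Total: 5 + 31 + 30 + 31 + 30 + 31 + 31 + 30 + 31 + 30 + 31 + 31 + 28 + 31 + 30 + 31 + 30 + 31 + 31 + 30 + 31 + 30 + 31 + 31 + 29 + 31 + 30 + 31 + 30 + 31 + 31 + 30 + 31 + 30 + 31 + 31 + 28 + 31 + 30 + 31 + 30 + 31 + 31 + 30 + 31 + 30 + 1 = 1377.

1377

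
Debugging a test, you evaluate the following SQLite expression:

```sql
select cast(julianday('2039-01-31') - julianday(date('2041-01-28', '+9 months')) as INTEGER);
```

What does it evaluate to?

-1001

Adding +9 months to 2041-01-28 gives 2041-10-28.
0 days remain in January 2039 after the 31st (31 − 31).
Full months from February 2039 through September 2041 contribute their day counts.
Then 28 days into October 2041.
Total: 0 + 28 + 31 + 30 + 31 + 30 + 31 + 31 + 30 + 31 + 30 + 31 + 31 + 29 + 31 + 30 + 31 + 30 + 31 + 31 + 30 + 31 + 30 + 31 + 31 + 28 + 31 + 30 + 31 + 30 + 31 + 31 + 30 + 28 = 1001.
The subtraction is earlier − later, so the result is −1001 → -1001.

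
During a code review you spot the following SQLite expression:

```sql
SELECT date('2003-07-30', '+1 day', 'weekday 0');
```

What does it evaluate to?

2003-08-03

Advancing 1 more day within July lands on 2003-07-31.
`weekday 0` advances to the next Sunday; 2003-07-31 is a Thursday, so it moves forward to 2003-08-03.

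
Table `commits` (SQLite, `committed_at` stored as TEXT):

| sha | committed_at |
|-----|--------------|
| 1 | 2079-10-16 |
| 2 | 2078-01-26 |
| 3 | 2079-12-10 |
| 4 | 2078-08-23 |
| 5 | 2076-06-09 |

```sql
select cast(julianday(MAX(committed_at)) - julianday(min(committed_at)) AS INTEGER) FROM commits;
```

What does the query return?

1279

MIN = 2076-06-09, MAX = 2079-12-10.
21 days remain in June 2076 after the 9th (30 − 9).
Full months from July 2076 through November 2079 contribute their day counts.
Then 10 days into December 2079.
Total: 21 + 31 + 31 + 30 + 31 + 30 + 31 + 31 + 28 + 31 + 30 + 31 + 30 + 31 + 31 + 30 + 31 + 30 + 31 + 31 + 28 + 31 + 30 + 31 + 30 + 31 + 31 + 30 + 31 + 30 + 31 + 31 + 28 + 31 + 30 + 31 + 30 + 31 + 31 + 30 + 31 + 30 + 10 = 1279.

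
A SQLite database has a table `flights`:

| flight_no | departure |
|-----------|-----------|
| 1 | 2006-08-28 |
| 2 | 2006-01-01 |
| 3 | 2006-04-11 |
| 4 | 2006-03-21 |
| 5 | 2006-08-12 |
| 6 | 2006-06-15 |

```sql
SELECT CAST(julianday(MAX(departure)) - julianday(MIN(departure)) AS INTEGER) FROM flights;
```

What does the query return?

239

MIN = 2006-01-01, MAX = 2006-08-28.
30 days remain in January 2006 after the 1st (31 − 1).
Full months from February 2006 through July 2006 contribute their day counts.
Then 28 days into August 2006.
Total: 30 + 28 + 31 + 30 + 31 + 30 + 31 + 28 = 239.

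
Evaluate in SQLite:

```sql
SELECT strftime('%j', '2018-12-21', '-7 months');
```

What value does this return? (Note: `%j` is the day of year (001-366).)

First apply '-7 months': 2018-12-21 → 2018-05-21.
Day-of-year for 2018-05-21: days since 2018-01-01 inclusive = 141, zero-padded to 141.

141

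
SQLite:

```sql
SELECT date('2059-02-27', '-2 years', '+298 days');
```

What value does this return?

Adding -2 years to 2059-02-27 gives 2057-02-27.
Applying '+298 days' to 2057-02-27: counting 298 days forward gives 2057-12-22.

2057-12-22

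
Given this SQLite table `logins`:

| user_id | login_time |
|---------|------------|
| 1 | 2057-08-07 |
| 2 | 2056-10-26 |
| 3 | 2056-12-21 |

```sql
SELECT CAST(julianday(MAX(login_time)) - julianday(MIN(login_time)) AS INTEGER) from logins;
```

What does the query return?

285

MIN = 2056-10-26, MAX = 2057-08-07.
5 days remain in October 2056 after the 26th (31 − 26).
Full months from November 2056 through July 2057 contribute their day counts.
Then 7 days into August 2057.
Total: 5 + 30 + 31 + 31 + 28 + 31 + 30 + 31 + 30 + 31 + 7 = 285.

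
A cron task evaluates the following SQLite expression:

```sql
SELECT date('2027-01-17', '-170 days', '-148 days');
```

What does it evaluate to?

2026-03-05

Applying '-170 days' to 2027-01-17: counting 170 days back gives 2026-07-31.
Applying '-148 days' to 2026-07-31: counting 148 days back gives 2026-03-05.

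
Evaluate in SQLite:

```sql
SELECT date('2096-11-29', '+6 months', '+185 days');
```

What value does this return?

2097-11-30

Adding +6 months to 2096-11-29 gives 2097-05-29.
Applying '+185 days' to 2097-05-29: counting 185 days forward gives 2097-11-30.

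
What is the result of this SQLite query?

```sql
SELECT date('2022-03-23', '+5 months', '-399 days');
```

Adding +5 months to 2022-03-23 gives 2022-08-23.
Applying '-399 days' to 2022-08-23: counting 399 days back gives 2021-07-20.

2021-07-20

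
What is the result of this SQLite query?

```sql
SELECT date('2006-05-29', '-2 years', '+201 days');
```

Adding -2 years to 2006-05-29 gives 2004-05-29.
Applying '+201 days' to 2004-05-29: counting 201 days forward gives 2004-12-16.

2004-12-16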